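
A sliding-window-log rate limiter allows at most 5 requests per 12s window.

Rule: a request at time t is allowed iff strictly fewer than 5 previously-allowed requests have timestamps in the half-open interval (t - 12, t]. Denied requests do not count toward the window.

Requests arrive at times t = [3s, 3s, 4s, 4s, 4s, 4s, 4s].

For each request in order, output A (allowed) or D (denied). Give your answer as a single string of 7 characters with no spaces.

Answer: AAAAADD

Derivation:
Tracking allowed requests in the window:
  req#1 t=3s: ALLOW
  req#2 t=3s: ALLOW
  req#3 t=4s: ALLOW
  req#4 t=4s: ALLOW
  req#5 t=4s: ALLOW
  req#6 t=4s: DENY
  req#7 t=4s: DENY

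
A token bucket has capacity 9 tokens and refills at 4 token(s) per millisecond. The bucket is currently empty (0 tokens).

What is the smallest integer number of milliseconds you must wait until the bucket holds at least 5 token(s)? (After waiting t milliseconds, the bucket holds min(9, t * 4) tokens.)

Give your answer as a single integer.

Need t * 4 >= 5, so t >= 5/4.
Smallest integer t = ceil(5/4) = 2.

Answer: 2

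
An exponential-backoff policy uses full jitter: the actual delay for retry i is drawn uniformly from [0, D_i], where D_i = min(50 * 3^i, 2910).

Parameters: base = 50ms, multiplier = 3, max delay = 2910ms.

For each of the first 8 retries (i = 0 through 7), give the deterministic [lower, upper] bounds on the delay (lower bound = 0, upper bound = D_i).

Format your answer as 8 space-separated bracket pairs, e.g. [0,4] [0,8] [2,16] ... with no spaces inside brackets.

Computing bounds per retry:
  i=0: D_i=min(50*3^0,2910)=50, bounds=[0,50]
  i=1: D_i=min(50*3^1,2910)=150, bounds=[0,150]
  i=2: D_i=min(50*3^2,2910)=450, bounds=[0,450]
  i=3: D_i=min(50*3^3,2910)=1350, bounds=[0,1350]
  i=4: D_i=min(50*3^4,2910)=2910, bounds=[0,2910]
  i=5: D_i=min(50*3^5,2910)=2910, bounds=[0,2910]
  i=6: D_i=min(50*3^6,2910)=2910, bounds=[0,2910]
  i=7: D_i=min(50*3^7,2910)=2910, bounds=[0,2910]

Answer: [0,50] [0,150] [0,450] [0,1350] [0,2910] [0,2910] [0,2910] [0,2910]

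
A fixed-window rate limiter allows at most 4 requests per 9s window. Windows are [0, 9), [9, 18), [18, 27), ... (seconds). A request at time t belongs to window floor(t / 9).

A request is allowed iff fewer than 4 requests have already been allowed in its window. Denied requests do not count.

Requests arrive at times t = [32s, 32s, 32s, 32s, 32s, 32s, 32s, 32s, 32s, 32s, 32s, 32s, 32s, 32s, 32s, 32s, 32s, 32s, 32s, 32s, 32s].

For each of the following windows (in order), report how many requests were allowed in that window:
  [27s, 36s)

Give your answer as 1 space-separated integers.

Processing requests:
  req#1 t=32s (window 3): ALLOW
  req#2 t=32s (window 3): ALLOW
  req#3 t=32s (window 3): ALLOW
  req#4 t=32s (window 3): ALLOW
  req#5 t=32s (window 3): DENY
  req#6 t=32s (window 3): DENY
  req#7 t=32s (window 3): DENY
  req#8 t=32s (window 3): DENY
  req#9 t=32s (window 3): DENY
  req#10 t=32s (window 3): DENY
  req#11 t=32s (window 3): DENY
  req#12 t=32s (window 3): DENY
  req#13 t=32s (window 3): DENY
  req#14 t=32s (window 3): DENY
  req#15 t=32s (window 3): DENY
  req#16 t=32s (window 3): DENY
  req#17 t=32s (window 3): DENY
  req#18 t=32s (window 3): DENY
  req#19 t=32s (window 3): DENY
  req#20 t=32s (window 3): DENY
  req#21 t=32s (window 3): DENY

Allowed counts by window: 4

Answer: 4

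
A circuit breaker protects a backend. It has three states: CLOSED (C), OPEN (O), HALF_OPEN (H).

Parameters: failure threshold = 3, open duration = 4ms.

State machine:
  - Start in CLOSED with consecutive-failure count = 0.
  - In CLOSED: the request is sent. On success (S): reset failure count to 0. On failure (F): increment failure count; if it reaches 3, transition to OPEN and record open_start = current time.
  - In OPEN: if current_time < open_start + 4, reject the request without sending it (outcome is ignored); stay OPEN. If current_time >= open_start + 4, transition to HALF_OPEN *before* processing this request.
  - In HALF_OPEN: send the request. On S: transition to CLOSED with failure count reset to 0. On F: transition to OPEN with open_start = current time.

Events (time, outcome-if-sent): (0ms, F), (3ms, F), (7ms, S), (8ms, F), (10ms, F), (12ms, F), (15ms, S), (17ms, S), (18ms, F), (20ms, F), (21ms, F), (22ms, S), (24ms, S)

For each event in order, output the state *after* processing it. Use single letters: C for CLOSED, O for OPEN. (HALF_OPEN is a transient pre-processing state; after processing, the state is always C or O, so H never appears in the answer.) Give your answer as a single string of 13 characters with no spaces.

Answer: CCCCCOOCCCOOO

Derivation:
State after each event:
  event#1 t=0ms outcome=F: state=CLOSED
  event#2 t=3ms outcome=F: state=CLOSED
  event#3 t=7ms outcome=S: state=CLOSED
  event#4 t=8ms outcome=F: state=CLOSED
  event#5 t=10ms outcome=F: state=CLOSED
  event#6 t=12ms outcome=F: state=OPEN
  event#7 t=15ms outcome=S: state=OPEN
  event#8 t=17ms outcome=S: state=CLOSED
  event#9 t=18ms outcome=F: state=CLOSED
  event#10 t=20ms outcome=F: state=CLOSED
  event#11 t=21ms outcome=F: state=OPEN
  event#12 t=22ms outcome=S: state=OPEN
  event#13 t=24ms outcome=S: state=OPEN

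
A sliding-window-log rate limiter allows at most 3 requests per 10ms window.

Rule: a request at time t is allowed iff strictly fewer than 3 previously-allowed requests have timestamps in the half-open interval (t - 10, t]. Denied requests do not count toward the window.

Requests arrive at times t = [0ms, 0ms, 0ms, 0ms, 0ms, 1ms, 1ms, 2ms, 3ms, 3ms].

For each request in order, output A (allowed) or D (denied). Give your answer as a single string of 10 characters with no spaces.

Answer: AAADDDDDDD

Derivation:
Tracking allowed requests in the window:
  req#1 t=0ms: ALLOW
  req#2 t=0ms: ALLOW
  req#3 t=0ms: ALLOW
  req#4 t=0ms: DENY
  req#5 t=0ms: DENY
  req#6 t=1ms: DENY
  req#7 t=1ms: DENY
  req#8 t=2ms: DENY
  req#9 t=3ms: DENY
  req#10 t=3ms: DENY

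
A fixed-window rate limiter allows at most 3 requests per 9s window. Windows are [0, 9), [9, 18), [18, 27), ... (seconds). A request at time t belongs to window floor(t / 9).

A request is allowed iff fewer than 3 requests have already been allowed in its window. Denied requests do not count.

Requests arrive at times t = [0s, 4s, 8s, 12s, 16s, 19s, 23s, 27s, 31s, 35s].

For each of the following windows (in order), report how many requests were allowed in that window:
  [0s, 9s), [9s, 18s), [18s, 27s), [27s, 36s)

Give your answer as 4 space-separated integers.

Answer: 3 2 2 3

Derivation:
Processing requests:
  req#1 t=0s (window 0): ALLOW
  req#2 t=4s (window 0): ALLOW
  req#3 t=8s (window 0): ALLOW
  req#4 t=12s (window 1): ALLOW
  req#5 t=16s (window 1): ALLOW
  req#6 t=19s (window 2): ALLOW
  req#7 t=23s (window 2): ALLOW
  req#8 t=27s (window 3): ALLOW
  req#9 t=31s (window 3): ALLOW
  req#10 t=35s (window 3): ALLOW

Allowed counts by window: 3 2 2 3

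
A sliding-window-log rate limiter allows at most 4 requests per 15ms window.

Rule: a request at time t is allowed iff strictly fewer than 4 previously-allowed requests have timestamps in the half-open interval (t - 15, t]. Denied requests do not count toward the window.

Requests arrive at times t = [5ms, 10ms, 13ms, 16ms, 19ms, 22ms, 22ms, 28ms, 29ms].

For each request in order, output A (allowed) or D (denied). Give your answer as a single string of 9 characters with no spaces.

Tracking allowed requests in the window:
  req#1 t=5ms: ALLOW
  req#2 t=10ms: ALLOW
  req#3 t=13ms: ALLOW
  req#4 t=16ms: ALLOW
  req#5 t=19ms: DENY
  req#6 t=22ms: ALLOW
  req#7 t=22ms: DENY
  req#8 t=28ms: ALLOW
  req#9 t=29ms: ALLOW

Answer: AAAADADAA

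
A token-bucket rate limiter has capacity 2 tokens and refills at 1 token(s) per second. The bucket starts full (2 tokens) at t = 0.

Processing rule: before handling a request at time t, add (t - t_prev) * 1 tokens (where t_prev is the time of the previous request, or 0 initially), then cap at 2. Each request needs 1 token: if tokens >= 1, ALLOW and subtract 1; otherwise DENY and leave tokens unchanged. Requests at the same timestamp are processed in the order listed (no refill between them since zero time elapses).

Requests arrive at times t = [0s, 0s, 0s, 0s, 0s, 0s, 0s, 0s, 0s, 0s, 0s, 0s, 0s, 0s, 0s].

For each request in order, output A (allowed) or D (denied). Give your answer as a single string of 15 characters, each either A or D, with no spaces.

Simulating step by step:
  req#1 t=0s: ALLOW
  req#2 t=0s: ALLOW
  req#3 t=0s: DENY
  req#4 t=0s: DENY
  req#5 t=0s: DENY
  req#6 t=0s: DENY
  req#7 t=0s: DENY
  req#8 t=0s: DENY
  req#9 t=0s: DENY
  req#10 t=0s: DENY
  req#11 t=0s: DENY
  req#12 t=0s: DENY
  req#13 t=0s: DENY
  req#14 t=0s: DENY
  req#15 t=0s: DENY

Answer: AADDDDDDDDDDDDD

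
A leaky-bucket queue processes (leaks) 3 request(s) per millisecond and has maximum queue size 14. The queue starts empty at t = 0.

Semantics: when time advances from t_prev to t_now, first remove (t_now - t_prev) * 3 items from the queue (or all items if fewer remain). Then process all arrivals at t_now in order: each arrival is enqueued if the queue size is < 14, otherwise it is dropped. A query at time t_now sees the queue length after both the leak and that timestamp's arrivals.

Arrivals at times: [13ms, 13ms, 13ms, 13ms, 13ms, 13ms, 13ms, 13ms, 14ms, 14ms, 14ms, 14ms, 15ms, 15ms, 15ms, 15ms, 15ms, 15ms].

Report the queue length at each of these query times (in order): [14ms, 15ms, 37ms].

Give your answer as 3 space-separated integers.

Queue lengths at query times:
  query t=14ms: backlog = 9
  query t=15ms: backlog = 12
  query t=37ms: backlog = 0

Answer: 9 12 0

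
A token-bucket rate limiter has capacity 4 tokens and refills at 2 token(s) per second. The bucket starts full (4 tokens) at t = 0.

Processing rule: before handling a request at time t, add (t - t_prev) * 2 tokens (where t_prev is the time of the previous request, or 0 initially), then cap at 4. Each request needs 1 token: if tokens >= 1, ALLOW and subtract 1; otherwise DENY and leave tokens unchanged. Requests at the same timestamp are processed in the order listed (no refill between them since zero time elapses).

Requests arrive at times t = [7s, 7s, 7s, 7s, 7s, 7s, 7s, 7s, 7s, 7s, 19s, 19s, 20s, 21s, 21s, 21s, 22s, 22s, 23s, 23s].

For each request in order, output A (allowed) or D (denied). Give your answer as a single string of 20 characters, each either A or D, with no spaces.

Simulating step by step:
  req#1 t=7s: ALLOW
  req#2 t=7s: ALLOW
  req#3 t=7s: ALLOW
  req#4 t=7s: ALLOW
  req#5 t=7s: DENY
  req#6 t=7s: DENY
  req#7 t=7s: DENY
  req#8 t=7s: DENY
  req#9 t=7s: DENY
  req#10 t=7s: DENY
  req#11 t=19s: ALLOW
  req#12 t=19s: ALLOW
  req#13 t=20s: ALLOW
  req#14 t=21s: ALLOW
  req#15 t=21s: ALLOW
  req#16 t=21s: ALLOW
  req#17 t=22s: ALLOW
  req#18 t=22s: ALLOW
  req#19 t=23s: ALLOW
  req#20 t=23s: ALLOW

Answer: AAAADDDDDDAAAAAAAAAA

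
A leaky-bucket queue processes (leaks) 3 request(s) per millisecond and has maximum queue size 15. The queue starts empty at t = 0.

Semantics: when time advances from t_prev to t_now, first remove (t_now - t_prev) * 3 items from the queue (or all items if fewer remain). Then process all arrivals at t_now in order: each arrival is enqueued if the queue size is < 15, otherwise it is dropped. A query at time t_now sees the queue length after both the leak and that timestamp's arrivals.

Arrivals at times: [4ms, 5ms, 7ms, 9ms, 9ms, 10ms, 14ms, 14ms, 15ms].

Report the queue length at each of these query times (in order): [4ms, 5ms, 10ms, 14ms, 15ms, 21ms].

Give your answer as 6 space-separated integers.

Queue lengths at query times:
  query t=4ms: backlog = 1
  query t=5ms: backlog = 1
  query t=10ms: backlog = 1
  query t=14ms: backlog = 2
  query t=15ms: backlog = 1
  query t=21ms: backlog = 0

Answer: 1 1 1 2 1 0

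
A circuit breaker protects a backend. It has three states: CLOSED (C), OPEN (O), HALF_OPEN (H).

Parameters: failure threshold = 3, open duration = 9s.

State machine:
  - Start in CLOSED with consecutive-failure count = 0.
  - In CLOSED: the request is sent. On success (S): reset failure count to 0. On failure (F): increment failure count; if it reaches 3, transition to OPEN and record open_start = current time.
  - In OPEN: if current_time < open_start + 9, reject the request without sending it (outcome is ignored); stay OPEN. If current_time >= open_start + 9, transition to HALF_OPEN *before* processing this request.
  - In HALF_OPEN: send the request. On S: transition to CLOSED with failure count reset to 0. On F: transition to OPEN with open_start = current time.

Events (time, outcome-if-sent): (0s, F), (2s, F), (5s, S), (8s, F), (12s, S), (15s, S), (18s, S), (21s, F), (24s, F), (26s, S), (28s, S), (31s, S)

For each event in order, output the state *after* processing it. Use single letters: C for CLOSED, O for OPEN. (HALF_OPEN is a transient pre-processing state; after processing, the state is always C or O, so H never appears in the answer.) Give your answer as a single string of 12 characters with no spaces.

State after each event:
  event#1 t=0s outcome=F: state=CLOSED
  event#2 t=2s outcome=F: state=CLOSED
  event#3 t=5s outcome=S: state=CLOSED
  event#4 t=8s outcome=F: state=CLOSED
  event#5 t=12s outcome=S: state=CLOSED
  event#6 t=15s outcome=S: state=CLOSED
  event#7 t=18s outcome=S: state=CLOSED
  event#8 t=21s outcome=F: state=CLOSED
  event#9 t=24s outcome=F: state=CLOSED
  event#10 t=26s outcome=S: state=CLOSED
  event#11 t=28s outcome=S: state=CLOSED
  event#12 t=31s outcome=S: state=CLOSED

Answer: CCCCCCCCCCCC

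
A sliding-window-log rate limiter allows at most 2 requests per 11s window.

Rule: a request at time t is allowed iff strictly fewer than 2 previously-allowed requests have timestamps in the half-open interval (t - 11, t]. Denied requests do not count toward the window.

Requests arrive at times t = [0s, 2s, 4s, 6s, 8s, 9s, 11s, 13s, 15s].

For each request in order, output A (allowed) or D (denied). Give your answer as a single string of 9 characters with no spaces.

Tracking allowed requests in the window:
  req#1 t=0s: ALLOW
  req#2 t=2s: ALLOW
  req#3 t=4s: DENY
  req#4 t=6s: DENY
  req#5 t=8s: DENY
  req#6 t=9s: DENY
  req#7 t=11s: ALLOW
  req#8 t=13s: ALLOW
  req#9 t=15s: DENY

Answer: AADDDDAAD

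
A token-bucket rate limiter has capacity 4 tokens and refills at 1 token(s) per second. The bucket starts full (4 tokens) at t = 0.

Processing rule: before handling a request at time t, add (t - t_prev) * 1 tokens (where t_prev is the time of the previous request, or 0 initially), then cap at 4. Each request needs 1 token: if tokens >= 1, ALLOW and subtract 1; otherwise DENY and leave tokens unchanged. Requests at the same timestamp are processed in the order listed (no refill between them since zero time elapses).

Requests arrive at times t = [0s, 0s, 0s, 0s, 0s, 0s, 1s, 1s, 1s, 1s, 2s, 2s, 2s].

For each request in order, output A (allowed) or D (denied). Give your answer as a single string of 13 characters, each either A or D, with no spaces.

Simulating step by step:
  req#1 t=0s: ALLOW
  req#2 t=0s: ALLOW
  req#3 t=0s: ALLOW
  req#4 t=0s: ALLOW
  req#5 t=0s: DENY
  req#6 t=0s: DENY
  req#7 t=1s: ALLOW
  req#8 t=1s: DENY
  req#9 t=1s: DENY
  req#10 t=1s: DENY
  req#11 t=2s: ALLOW
  req#12 t=2s: DENY
  req#13 t=2s: DENY

Answer: AAAADDADDDADD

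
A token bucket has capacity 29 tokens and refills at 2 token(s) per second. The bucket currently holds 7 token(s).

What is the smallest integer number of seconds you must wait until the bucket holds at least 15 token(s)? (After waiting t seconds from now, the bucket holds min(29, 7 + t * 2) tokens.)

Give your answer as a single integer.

Need 7 + t * 2 >= 15, so t >= 8/2.
Smallest integer t = ceil(8/2) = 4.

Answer: 4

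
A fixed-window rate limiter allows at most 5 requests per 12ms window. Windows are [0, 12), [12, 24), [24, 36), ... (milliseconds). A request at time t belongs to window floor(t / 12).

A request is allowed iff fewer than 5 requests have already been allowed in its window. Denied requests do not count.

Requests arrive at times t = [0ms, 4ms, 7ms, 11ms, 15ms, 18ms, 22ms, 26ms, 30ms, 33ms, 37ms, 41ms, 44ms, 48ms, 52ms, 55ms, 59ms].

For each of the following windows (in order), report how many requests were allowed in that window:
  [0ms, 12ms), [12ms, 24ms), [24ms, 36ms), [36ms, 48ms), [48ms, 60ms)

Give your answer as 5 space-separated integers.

Answer: 4 3 3 3 4

Derivation:
Processing requests:
  req#1 t=0ms (window 0): ALLOW
  req#2 t=4ms (window 0): ALLOW
  req#3 t=7ms (window 0): ALLOW
  req#4 t=11ms (window 0): ALLOW
  req#5 t=15ms (window 1): ALLOW
  req#6 t=18ms (window 1): ALLOW
  req#7 t=22ms (window 1): ALLOW
  req#8 t=26ms (window 2): ALLOW
  req#9 t=30ms (window 2): ALLOW
  req#10 t=33ms (window 2): ALLOW
  req#11 t=37ms (window 3): ALLOW
  req#12 t=41ms (window 3): ALLOW
  req#13 t=44ms (window 3): ALLOW
  req#14 t=48ms (window 4): ALLOW
  req#15 t=52ms (window 4): ALLOW
  req#16 t=55ms (window 4): ALLOW
  req#17 t=59ms (window 4): ALLOW

Allowed counts by window: 4 3 3 3 4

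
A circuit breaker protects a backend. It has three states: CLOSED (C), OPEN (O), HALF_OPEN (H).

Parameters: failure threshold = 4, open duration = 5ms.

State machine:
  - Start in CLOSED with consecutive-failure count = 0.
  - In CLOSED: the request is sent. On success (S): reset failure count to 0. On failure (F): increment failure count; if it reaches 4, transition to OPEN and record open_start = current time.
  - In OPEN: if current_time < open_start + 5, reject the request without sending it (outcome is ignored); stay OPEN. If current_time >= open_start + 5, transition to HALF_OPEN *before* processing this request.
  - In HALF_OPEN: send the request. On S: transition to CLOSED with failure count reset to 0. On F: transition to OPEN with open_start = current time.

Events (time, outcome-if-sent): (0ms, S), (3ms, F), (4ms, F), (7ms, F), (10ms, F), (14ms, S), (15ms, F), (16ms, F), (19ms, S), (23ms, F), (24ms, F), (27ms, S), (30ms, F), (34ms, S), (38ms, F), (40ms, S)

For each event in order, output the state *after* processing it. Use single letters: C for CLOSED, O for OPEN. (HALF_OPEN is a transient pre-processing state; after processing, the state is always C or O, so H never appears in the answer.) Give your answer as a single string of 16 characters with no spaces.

Answer: CCCCOOOOOOOOOOOO

Derivation:
State after each event:
  event#1 t=0ms outcome=S: state=CLOSED
  event#2 t=3ms outcome=F: state=CLOSED
  event#3 t=4ms outcome=F: state=CLOSED
  event#4 t=7ms outcome=F: state=CLOSED
  event#5 t=10ms outcome=F: state=OPEN
  event#6 t=14ms outcome=S: state=OPEN
  event#7 t=15ms outcome=F: state=OPEN
  event#8 t=16ms outcome=F: state=OPEN
  event#9 t=19ms outcome=S: state=OPEN
  event#10 t=23ms outcome=F: state=OPEN
  event#11 t=24ms outcome=F: state=OPEN
  event#12 t=27ms outcome=S: state=OPEN
  event#13 t=30ms outcome=F: state=OPEN
  event#14 t=34ms outcome=S: state=OPEN
  event#15 t=38ms outcome=F: state=OPEN
  event#16 t=40ms outcome=S: state=OPEN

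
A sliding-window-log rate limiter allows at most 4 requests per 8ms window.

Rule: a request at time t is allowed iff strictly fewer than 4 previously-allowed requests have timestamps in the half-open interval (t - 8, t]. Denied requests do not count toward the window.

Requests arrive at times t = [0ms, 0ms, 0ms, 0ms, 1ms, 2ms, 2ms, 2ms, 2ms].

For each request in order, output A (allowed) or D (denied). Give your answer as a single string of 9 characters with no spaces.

Answer: AAAADDDDD

Derivation:
Tracking allowed requests in the window:
  req#1 t=0ms: ALLOW
  req#2 t=0ms: ALLOW
  req#3 t=0ms: ALLOW
  req#4 t=0ms: ALLOW
  req#5 t=1ms: DENY
  req#6 t=2ms: DENY
  req#7 t=2ms: DENY
  req#8 t=2ms: DENY
  req#9 t=2ms: DENY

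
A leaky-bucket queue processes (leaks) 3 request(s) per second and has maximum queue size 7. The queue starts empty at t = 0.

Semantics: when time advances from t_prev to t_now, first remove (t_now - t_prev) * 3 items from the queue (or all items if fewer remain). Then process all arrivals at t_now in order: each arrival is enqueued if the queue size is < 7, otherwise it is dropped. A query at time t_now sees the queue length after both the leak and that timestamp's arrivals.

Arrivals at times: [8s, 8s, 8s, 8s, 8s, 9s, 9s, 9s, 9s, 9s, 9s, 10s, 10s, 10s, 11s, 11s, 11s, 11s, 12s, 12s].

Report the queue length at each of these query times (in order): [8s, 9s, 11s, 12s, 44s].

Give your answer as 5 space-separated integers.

Answer: 5 7 7 6 0

Derivation:
Queue lengths at query times:
  query t=8s: backlog = 5
  query t=9s: backlog = 7
  query t=11s: backlog = 7
  query t=12s: backlog = 6
  query t=44s: backlog = 0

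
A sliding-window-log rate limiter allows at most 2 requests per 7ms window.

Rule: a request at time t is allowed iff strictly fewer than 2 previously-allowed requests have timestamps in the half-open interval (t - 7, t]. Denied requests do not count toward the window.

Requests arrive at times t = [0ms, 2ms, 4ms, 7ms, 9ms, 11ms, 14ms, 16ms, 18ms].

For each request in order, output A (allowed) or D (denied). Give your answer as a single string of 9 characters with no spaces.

Answer: AADAADAAD

Derivation:
Tracking allowed requests in the window:
  req#1 t=0ms: ALLOW
  req#2 t=2ms: ALLOW
  req#3 t=4ms: DENY
  req#4 t=7ms: ALLOW
  req#5 t=9ms: ALLOW
  req#6 t=11ms: DENY
  req#7 t=14ms: ALLOW
  req#8 t=16ms: ALLOW
  req#9 t=18ms: DENY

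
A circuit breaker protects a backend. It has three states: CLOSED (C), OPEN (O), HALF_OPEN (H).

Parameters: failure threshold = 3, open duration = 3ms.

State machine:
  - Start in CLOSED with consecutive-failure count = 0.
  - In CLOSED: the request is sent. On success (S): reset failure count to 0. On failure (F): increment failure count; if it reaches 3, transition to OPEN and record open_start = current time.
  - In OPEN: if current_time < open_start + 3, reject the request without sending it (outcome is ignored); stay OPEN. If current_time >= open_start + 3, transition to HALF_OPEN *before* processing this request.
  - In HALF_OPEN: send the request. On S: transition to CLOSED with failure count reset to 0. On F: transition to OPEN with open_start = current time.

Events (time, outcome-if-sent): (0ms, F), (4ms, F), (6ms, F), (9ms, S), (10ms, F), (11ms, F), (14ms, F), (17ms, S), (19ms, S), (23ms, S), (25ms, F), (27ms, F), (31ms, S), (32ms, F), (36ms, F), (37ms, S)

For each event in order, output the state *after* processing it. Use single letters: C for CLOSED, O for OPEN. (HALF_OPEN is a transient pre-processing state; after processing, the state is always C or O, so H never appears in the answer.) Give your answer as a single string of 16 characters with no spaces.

State after each event:
  event#1 t=0ms outcome=F: state=CLOSED
  event#2 t=4ms outcome=F: state=CLOSED
  event#3 t=6ms outcome=F: state=OPEN
  event#4 t=9ms outcome=S: state=CLOSED
  event#5 t=10ms outcome=F: state=CLOSED
  event#6 t=11ms outcome=F: state=CLOSED
  event#7 t=14ms outcome=F: state=OPEN
  event#8 t=17ms outcome=S: state=CLOSED
  event#9 t=19ms outcome=S: state=CLOSED
  event#10 t=23ms outcome=S: state=CLOSED
  event#11 t=25ms outcome=F: state=CLOSED
  event#12 t=27ms outcome=F: state=CLOSED
  event#13 t=31ms outcome=S: state=CLOSED
  event#14 t=32ms outcome=F: state=CLOSED
  event#15 t=36ms outcome=F: state=CLOSED
  event#16 t=37ms outcome=S: state=CLOSED

Answer: CCOCCCOCCCCCCCCC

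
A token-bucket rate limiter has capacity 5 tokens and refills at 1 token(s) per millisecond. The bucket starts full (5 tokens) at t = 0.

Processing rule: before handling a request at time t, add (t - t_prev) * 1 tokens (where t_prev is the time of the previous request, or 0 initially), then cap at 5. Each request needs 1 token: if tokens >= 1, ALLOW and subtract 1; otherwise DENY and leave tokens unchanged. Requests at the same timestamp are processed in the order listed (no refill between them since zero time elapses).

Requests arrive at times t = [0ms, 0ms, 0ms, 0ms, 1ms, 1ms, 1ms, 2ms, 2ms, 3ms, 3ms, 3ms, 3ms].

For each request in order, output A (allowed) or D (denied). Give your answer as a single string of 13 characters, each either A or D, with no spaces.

Answer: AAAAAADADADDD

Derivation:
Simulating step by step:
  req#1 t=0ms: ALLOW
  req#2 t=0ms: ALLOW
  req#3 t=0ms: ALLOW
  req#4 t=0ms: ALLOW
  req#5 t=1ms: ALLOW
  req#6 t=1ms: ALLOW
  req#7 t=1ms: DENY
  req#8 t=2ms: ALLOW
  req#9 t=2ms: DENY
  req#10 t=3ms: ALLOW
  req#11 t=3ms: DENY
  req#12 t=3ms: DENY
  req#13 t=3ms: DENY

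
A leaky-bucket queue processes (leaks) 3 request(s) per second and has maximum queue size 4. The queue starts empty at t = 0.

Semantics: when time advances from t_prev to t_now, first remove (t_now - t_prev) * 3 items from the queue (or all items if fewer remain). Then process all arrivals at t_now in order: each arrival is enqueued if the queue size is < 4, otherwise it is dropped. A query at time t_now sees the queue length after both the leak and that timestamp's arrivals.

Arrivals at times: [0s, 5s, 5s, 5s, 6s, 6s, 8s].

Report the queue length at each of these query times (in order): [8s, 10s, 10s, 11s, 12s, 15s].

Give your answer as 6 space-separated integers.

Answer: 1 0 0 0 0 0

Derivation:
Queue lengths at query times:
  query t=8s: backlog = 1
  query t=10s: backlog = 0
  query t=10s: backlog = 0
  query t=11s: backlog = 0
  query t=12s: backlog = 0
  query t=15s: backlog = 0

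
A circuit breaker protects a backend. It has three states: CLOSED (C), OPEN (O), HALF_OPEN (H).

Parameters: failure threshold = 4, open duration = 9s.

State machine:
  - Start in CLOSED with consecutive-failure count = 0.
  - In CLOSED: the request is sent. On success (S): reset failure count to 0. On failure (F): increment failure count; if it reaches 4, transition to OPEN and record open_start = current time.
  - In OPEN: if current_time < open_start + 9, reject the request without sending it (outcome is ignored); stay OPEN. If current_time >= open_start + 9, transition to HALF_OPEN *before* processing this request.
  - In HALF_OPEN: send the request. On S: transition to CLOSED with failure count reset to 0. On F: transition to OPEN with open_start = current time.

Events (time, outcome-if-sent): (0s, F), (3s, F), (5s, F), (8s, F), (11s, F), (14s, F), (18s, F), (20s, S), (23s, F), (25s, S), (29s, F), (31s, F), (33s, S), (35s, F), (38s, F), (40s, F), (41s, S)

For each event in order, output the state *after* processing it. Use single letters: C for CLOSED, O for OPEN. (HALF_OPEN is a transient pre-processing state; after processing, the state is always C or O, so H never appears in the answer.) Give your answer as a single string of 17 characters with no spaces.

Answer: CCCOOOOOOOOOOOOOO

Derivation:
State after each event:
  event#1 t=0s outcome=F: state=CLOSED
  event#2 t=3s outcome=F: state=CLOSED
  event#3 t=5s outcome=F: state=CLOSED
  event#4 t=8s outcome=F: state=OPEN
  event#5 t=11s outcome=F: state=OPEN
  event#6 t=14s outcome=F: state=OPEN
  event#7 t=18s outcome=F: state=OPEN
  event#8 t=20s outcome=S: state=OPEN
  event#9 t=23s outcome=F: state=OPEN
  event#10 t=25s outcome=S: state=OPEN
  event#11 t=29s outcome=F: state=OPEN
  event#12 t=31s outcome=F: state=OPEN
  event#13 t=33s outcome=S: state=OPEN
  event#14 t=35s outcome=F: state=OPEN
  event#15 t=38s outcome=F: state=OPEN
  event#16 t=40s outcome=F: state=OPEN
  event#17 t=41s outcome=S: state=OPEN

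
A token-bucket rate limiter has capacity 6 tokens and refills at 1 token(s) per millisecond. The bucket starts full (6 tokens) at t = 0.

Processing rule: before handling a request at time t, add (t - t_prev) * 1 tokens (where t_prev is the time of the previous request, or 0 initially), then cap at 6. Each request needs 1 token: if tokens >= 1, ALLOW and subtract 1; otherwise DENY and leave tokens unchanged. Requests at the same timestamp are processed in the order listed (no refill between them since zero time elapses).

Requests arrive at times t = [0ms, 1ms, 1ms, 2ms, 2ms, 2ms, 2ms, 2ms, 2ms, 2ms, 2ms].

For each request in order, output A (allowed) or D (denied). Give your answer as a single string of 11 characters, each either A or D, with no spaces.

Simulating step by step:
  req#1 t=0ms: ALLOW
  req#2 t=1ms: ALLOW
  req#3 t=1ms: ALLOW
  req#4 t=2ms: ALLOW
  req#5 t=2ms: ALLOW
  req#6 t=2ms: ALLOW
  req#7 t=2ms: ALLOW
  req#8 t=2ms: ALLOW
  req#9 t=2ms: DENY
  req#10 t=2ms: DENY
  req#11 t=2ms: DENY

Answer: AAAAAAAADDD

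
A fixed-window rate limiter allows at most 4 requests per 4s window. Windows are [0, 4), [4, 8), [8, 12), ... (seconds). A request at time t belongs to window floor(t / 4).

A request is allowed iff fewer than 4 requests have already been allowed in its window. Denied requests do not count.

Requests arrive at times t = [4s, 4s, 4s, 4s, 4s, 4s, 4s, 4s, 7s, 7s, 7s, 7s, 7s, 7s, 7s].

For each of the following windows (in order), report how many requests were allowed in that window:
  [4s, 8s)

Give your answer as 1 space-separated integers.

Answer: 4

Derivation:
Processing requests:
  req#1 t=4s (window 1): ALLOW
  req#2 t=4s (window 1): ALLOW
  req#3 t=4s (window 1): ALLOW
  req#4 t=4s (window 1): ALLOW
  req#5 t=4s (window 1): DENY
  req#6 t=4s (window 1): DENY
  req#7 t=4s (window 1): DENY
  req#8 t=4s (window 1): DENY
  req#9 t=7s (window 1): DENY
  req#10 t=7s (window 1): DENY
  req#11 t=7s (window 1): DENY
  req#12 t=7s (window 1): DENY
  req#13 t=7s (window 1): DENY
  req#14 t=7s (window 1): DENY
  req#15 t=7s (window 1): DENY

Allowed counts by window: 4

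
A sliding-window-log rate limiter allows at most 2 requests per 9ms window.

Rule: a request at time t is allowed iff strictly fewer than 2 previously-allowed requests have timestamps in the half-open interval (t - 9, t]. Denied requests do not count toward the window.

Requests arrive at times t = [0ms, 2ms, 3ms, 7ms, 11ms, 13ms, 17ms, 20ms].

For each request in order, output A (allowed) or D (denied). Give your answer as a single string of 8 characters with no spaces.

Answer: AADDAADA

Derivation:
Tracking allowed requests in the window:
  req#1 t=0ms: ALLOW
  req#2 t=2ms: ALLOW
  req#3 t=3ms: DENY
  req#4 t=7ms: DENY
  req#5 t=11ms: ALLOW
  req#6 t=13ms: ALLOW
  req#7 t=17ms: DENY
  req#8 t=20ms: ALLOW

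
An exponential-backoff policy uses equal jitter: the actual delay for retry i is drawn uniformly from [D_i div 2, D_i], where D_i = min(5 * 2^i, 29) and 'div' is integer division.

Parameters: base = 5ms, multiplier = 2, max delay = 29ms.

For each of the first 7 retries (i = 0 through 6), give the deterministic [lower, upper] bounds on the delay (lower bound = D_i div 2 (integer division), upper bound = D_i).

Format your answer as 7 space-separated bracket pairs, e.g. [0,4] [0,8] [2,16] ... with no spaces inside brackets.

Computing bounds per retry:
  i=0: D_i=min(5*2^0,29)=5, bounds=[2,5]
  i=1: D_i=min(5*2^1,29)=10, bounds=[5,10]
  i=2: D_i=min(5*2^2,29)=20, bounds=[10,20]
  i=3: D_i=min(5*2^3,29)=29, bounds=[14,29]
  i=4: D_i=min(5*2^4,29)=29, bounds=[14,29]
  i=5: D_i=min(5*2^5,29)=29, bounds=[14,29]
  i=6: D_i=min(5*2^6,29)=29, bounds=[14,29]

Answer: [2,5] [5,10] [10,20] [14,29] [14,29] [14,29] [14,29]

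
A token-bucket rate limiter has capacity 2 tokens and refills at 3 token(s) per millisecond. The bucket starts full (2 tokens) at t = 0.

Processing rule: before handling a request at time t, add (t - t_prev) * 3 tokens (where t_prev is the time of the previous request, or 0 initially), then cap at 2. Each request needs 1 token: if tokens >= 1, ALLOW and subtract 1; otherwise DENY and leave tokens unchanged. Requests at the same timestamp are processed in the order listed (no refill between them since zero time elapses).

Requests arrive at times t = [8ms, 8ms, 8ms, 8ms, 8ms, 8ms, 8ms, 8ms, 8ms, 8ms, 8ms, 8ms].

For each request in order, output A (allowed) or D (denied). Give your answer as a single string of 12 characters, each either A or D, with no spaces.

Answer: AADDDDDDDDDD

Derivation:
Simulating step by step:
  req#1 t=8ms: ALLOW
  req#2 t=8ms: ALLOW
  req#3 t=8ms: DENY
  req#4 t=8ms: DENY
  req#5 t=8ms: DENY
  req#6 t=8ms: DENY
  req#7 t=8ms: DENY
  req#8 t=8ms: DENY
  req#9 t=8ms: DENY
  req#10 t=8ms: DENY
  req#11 t=8ms: DENY
  req#12 t=8ms: DENY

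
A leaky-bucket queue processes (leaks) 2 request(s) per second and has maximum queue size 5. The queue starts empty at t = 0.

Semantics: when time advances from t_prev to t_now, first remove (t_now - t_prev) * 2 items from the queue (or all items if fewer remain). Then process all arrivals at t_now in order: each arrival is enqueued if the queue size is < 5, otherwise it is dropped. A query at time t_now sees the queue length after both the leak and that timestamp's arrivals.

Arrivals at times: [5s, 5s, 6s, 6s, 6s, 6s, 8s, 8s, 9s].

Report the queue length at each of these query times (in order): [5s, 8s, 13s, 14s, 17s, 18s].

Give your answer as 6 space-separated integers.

Answer: 2 2 0 0 0 0

Derivation:
Queue lengths at query times:
  query t=5s: backlog = 2
  query t=8s: backlog = 2
  query t=13s: backlog = 0
  query t=14s: backlog = 0
  query t=17s: backlog = 0
  query t=18s: backlog = 0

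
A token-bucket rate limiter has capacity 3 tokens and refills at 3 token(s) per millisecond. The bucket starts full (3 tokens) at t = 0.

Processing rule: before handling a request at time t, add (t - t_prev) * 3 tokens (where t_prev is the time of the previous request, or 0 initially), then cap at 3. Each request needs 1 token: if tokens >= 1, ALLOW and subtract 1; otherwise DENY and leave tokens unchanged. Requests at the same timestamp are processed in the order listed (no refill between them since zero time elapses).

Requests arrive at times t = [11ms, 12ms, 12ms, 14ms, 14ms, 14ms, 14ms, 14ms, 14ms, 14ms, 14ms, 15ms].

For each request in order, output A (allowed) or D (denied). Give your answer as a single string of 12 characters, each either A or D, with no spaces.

Simulating step by step:
  req#1 t=11ms: ALLOW
  req#2 t=12ms: ALLOW
  req#3 t=12ms: ALLOW
  req#4 t=14ms: ALLOW
  req#5 t=14ms: ALLOW
  req#6 t=14ms: ALLOW
  req#7 t=14ms: DENY
  req#8 t=14ms: DENY
  req#9 t=14ms: DENY
  req#10 t=14ms: DENY
  req#11 t=14ms: DENY
  req#12 t=15ms: ALLOW

Answer: AAAAAADDDDDA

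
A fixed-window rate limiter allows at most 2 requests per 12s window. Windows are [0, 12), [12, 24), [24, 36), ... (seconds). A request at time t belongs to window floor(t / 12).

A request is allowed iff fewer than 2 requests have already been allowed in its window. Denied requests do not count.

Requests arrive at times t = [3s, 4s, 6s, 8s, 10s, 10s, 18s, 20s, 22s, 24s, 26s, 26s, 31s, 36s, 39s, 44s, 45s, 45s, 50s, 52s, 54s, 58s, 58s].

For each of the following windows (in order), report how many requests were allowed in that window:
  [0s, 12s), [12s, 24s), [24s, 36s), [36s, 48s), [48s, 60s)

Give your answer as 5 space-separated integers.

Processing requests:
  req#1 t=3s (window 0): ALLOW
  req#2 t=4s (window 0): ALLOW
  req#3 t=6s (window 0): DENY
  req#4 t=8s (window 0): DENY
  req#5 t=10s (window 0): DENY
  req#6 t=10s (window 0): DENY
  req#7 t=18s (window 1): ALLOW
  req#8 t=20s (window 1): ALLOW
  req#9 t=22s (window 1): DENY
  req#10 t=24s (window 2): ALLOW
  req#11 t=26s (window 2): ALLOW
  req#12 t=26s (window 2): DENY
  req#13 t=31s (window 2): DENY
  req#14 t=36s (window 3): ALLOW
  req#15 t=39s (window 3): ALLOW
  req#16 t=44s (window 3): DENY
  req#17 t=45s (window 3): DENY
  req#18 t=45s (window 3): DENY
  req#19 t=50s (window 4): ALLOW
  req#20 t=52s (window 4): ALLOW
  req#21 t=54s (window 4): DENY
  req#22 t=58s (window 4): DENY
  req#23 t=58s (window 4): DENY

Allowed counts by window: 2 2 2 2 2

Answer: 2 2 2 2 2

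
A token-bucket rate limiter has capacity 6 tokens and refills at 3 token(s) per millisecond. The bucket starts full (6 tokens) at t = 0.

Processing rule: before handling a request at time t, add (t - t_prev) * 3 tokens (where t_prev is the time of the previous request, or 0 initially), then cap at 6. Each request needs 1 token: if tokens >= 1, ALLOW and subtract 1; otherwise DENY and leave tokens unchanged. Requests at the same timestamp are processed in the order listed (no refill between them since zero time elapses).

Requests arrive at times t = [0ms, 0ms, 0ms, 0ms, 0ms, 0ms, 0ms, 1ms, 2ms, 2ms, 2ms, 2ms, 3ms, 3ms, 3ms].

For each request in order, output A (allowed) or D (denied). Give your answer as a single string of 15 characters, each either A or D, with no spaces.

Answer: AAAAAADAAAAAAAA

Derivation:
Simulating step by step:
  req#1 t=0ms: ALLOW
  req#2 t=0ms: ALLOW
  req#3 t=0ms: ALLOW
  req#4 t=0ms: ALLOW
  req#5 t=0ms: ALLOW
  req#6 t=0ms: ALLOW
  req#7 t=0ms: DENY
  req#8 t=1ms: ALLOW
  req#9 t=2ms: ALLOW
  req#10 t=2ms: ALLOW
  req#11 t=2ms: ALLOW
  req#12 t=2ms: ALLOW
  req#13 t=3ms: ALLOW
  req#14 t=3ms: ALLOW
  req#15 t=3ms: ALLOW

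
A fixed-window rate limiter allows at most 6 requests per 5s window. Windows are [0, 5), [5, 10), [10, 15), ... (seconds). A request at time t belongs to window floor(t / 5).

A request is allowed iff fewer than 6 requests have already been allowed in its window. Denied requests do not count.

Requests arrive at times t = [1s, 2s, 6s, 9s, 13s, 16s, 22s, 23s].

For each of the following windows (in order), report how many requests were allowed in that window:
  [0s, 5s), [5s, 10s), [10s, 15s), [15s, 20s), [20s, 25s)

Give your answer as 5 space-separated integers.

Answer: 2 2 1 1 2

Derivation:
Processing requests:
  req#1 t=1s (window 0): ALLOW
  req#2 t=2s (window 0): ALLOW
  req#3 t=6s (window 1): ALLOW
  req#4 t=9s (window 1): ALLOW
  req#5 t=13s (window 2): ALLOW
  req#6 t=16s (window 3): ALLOW
  req#7 t=22s (window 4): ALLOW
  req#8 t=23s (window 4): ALLOW

Allowed counts by window: 2 2 1 1 2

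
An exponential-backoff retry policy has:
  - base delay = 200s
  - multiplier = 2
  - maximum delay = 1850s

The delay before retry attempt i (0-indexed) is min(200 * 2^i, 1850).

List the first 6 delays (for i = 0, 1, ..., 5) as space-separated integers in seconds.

Computing each delay:
  i=0: min(200*2^0, 1850) = 200
  i=1: min(200*2^1, 1850) = 400
  i=2: min(200*2^2, 1850) = 800
  i=3: min(200*2^3, 1850) = 1600
  i=4: min(200*2^4, 1850) = 1850
  i=5: min(200*2^5, 1850) = 1850

Answer: 200 400 800 1600 1850 1850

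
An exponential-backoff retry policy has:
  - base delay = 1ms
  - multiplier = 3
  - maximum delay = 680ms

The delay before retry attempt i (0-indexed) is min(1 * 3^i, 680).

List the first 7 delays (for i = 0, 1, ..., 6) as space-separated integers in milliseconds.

Computing each delay:
  i=0: min(1*3^0, 680) = 1
  i=1: min(1*3^1, 680) = 3
  i=2: min(1*3^2, 680) = 9
  i=3: min(1*3^3, 680) = 27
  i=4: min(1*3^4, 680) = 81
  i=5: min(1*3^5, 680) = 243
  i=6: min(1*3^6, 680) = 680

Answer: 1 3 9 27 81 243 680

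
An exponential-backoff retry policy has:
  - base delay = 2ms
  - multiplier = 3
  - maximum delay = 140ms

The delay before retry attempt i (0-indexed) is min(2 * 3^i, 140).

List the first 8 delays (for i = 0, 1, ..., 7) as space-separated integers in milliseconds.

Answer: 2 6 18 54 140 140 140 140

Derivation:
Computing each delay:
  i=0: min(2*3^0, 140) = 2
  i=1: min(2*3^1, 140) = 6
  i=2: min(2*3^2, 140) = 18
  i=3: min(2*3^3, 140) = 54
  i=4: min(2*3^4, 140) = 140
  i=5: min(2*3^5, 140) = 140
  i=6: min(2*3^6, 140) = 140
  i=7: min(2*3^7, 140) = 140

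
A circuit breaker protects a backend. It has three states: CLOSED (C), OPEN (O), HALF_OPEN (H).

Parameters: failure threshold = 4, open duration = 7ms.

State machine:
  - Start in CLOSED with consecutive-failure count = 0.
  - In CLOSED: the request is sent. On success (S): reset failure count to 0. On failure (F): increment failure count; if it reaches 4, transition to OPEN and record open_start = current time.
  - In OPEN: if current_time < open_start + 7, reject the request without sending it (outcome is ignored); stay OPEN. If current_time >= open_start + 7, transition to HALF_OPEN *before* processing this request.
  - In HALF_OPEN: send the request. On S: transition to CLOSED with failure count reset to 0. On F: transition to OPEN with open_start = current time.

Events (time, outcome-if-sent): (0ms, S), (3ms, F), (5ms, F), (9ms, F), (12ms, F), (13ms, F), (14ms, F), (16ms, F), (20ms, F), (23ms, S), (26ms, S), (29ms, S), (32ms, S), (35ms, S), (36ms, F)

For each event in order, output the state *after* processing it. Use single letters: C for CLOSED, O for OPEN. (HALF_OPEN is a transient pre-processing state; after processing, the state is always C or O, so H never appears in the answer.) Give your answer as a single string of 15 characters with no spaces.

Answer: CCCCOOOOOOOCCCC

Derivation:
State after each event:
  event#1 t=0ms outcome=S: state=CLOSED
  event#2 t=3ms outcome=F: state=CLOSED
  event#3 t=5ms outcome=F: state=CLOSED
  event#4 t=9ms outcome=F: state=CLOSED
  event#5 t=12ms outcome=F: state=OPEN
  event#6 t=13ms outcome=F: state=OPEN
  event#7 t=14ms outcome=F: state=OPEN
  event#8 t=16ms outcome=F: state=OPEN
  event#9 t=20ms outcome=F: state=OPEN
  event#10 t=23ms outcome=S: state=OPEN
  event#11 t=26ms outcome=S: state=OPEN
  event#12 t=29ms outcome=S: state=CLOSED
  event#13 t=32ms outcome=S: state=CLOSED
  event#14 t=35ms outcome=S: state=CLOSED
  event#15 t=36ms outcome=F: state=CLOSED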